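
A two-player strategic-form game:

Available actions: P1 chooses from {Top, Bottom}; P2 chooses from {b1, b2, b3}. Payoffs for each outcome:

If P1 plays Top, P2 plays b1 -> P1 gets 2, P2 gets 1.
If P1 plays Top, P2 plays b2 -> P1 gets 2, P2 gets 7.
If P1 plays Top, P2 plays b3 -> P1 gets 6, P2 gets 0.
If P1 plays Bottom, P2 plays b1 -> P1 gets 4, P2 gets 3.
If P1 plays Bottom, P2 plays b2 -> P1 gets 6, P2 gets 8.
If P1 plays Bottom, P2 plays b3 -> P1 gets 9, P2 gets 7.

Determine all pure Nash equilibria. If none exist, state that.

Pure NE: (Bottom, b2)

(Top, b1): P1 can switch to Bottom (2 → 4). Not NE.
(Top, b2): P1 can switch to Bottom (2 → 6). Not NE.
(Top, b3): P1 can switch to Bottom (6 → 9). Not NE.
(Bottom, b1): P2 can switch to b2 (3 → 8). Not NE.
(Bottom, b2): P1 gets 6, best alternative 2; P2 gets 8, best alternative 7. No profitable deviation — NE.
(Bottom, b3): P2 can switch to b2 (7 → 8). Not NE.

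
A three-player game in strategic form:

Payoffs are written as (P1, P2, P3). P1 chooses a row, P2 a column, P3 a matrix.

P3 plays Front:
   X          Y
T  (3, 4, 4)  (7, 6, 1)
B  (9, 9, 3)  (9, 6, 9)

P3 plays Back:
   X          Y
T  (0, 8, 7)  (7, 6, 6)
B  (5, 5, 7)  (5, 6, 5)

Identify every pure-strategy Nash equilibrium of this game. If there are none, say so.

none

For each strategy profile, look for a profitable unilateral deviation.
(T, X, Front): P1 can switch to B (3 → 9). Not NE.
(T, X, Back): P1 can switch to B (0 → 5). Not NE.
(T, Y, Front): P1 can switch to B (7 → 9). Not NE.
(T, Y, Back): P2 can switch to X (6 → 8). Not NE.
(B, X, Front): P3 can switch to Back (3 → 7). Not NE.
(B, X, Back): P2 can switch to Y (5 → 6). Not NE.
(B, Y, Front): P2 can switch to X (6 → 9). Not NE.
(B, Y, Back): P1 can switch to T (5 → 7). Not NE.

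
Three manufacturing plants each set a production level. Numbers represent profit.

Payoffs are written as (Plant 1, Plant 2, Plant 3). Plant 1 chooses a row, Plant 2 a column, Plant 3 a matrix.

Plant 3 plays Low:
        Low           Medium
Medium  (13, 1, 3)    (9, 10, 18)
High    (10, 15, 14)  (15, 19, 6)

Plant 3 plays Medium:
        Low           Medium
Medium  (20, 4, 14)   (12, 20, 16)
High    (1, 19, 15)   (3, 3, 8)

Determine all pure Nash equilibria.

No pure-strategy Nash equilibrium.

For each strategy profile, look for a profitable unilateral deviation.
(Medium, Low, Low): Plant 2 can switch to Medium (1 → 10). Not NE.
(Medium, Low, Medium): Plant 2 can switch to Medium (4 → 20). Not NE.
(Medium, Medium, Low): Plant 1 can switch to High (9 → 15). Not NE.
(Medium, Medium, Medium): Plant 3 can switch to Low (16 → 18). Not NE.
(High, Low, Low): Plant 1 can switch to Medium (10 → 13). Not NE.
(High, Low, Medium): Plant 1 can switch to Medium (1 → 20). Not NE.
(High, Medium, Low): Plant 3 can switch to Medium (6 → 8). Not NE.
(High, Medium, Medium): Plant 1 can switch to Medium (3 → 12). Not NE.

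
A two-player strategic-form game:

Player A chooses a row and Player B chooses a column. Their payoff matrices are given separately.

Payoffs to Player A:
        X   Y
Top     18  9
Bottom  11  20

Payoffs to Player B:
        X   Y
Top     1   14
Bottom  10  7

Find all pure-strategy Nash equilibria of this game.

none

Mark each player's best response to every combination of opponents' strategies; a profile where every player is best-responding is a pure Nash equilibrium.
Player A against X: payoffs 18, 11 → best response Top.
Player A against Y: payoffs 9, 20 → best response Bottom.
Player B against Top: payoffs 1, 14 → best response Y.
Player B against Bottom: payoffs 10, 7 → best response X.
No profile is a mutual best response for all players.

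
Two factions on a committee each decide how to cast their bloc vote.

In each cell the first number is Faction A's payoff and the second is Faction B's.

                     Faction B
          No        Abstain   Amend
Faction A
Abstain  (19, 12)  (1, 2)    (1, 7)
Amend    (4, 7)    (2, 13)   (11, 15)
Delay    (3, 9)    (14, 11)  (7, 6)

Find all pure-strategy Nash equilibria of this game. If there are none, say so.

(Abstain, No); (Amend, Amend); (Delay, Abstain)

For each player, find the best response to each opponent profile; mutual best responses are the pure NE.
Faction A against No: payoffs 19, 4, 3 → best response Abstain.
Faction A against Abstain: payoffs 1, 2, 14 → best response Delay.
Faction A against Amend: payoffs 1, 11, 7 → best response Amend.
Faction B against Abstain: payoffs 12, 2, 7 → best response No.
Faction B against Amend: payoffs 7, 13, 15 → best response Amend.
Faction B against Delay: payoffs 9, 11, 6 → best response Abstain.
Mutual best responses: (Abstain, No); (Amend, Amend); (Delay, Abstain).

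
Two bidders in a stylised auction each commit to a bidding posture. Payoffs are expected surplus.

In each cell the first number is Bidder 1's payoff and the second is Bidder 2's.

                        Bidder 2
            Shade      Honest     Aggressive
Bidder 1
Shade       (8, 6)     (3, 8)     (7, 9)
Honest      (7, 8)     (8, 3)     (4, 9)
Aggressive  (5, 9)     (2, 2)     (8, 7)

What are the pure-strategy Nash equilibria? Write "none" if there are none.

none

(Shade, Shade): Bidder 2 can switch to Honest (6 → 8). Not NE.
(Shade, Honest): Bidder 1 can switch to Honest (3 → 8). Not NE.
(Shade, Aggressive): Bidder 1 can switch to Aggressive (7 → 8). Not NE.
(Honest, Shade): Bidder 1 can switch to Shade (7 → 8). Not NE.
(Honest, Honest): Bidder 2 can switch to Shade (3 → 8). Not NE.
(Honest, Aggressive): Bidder 1 can switch to Shade (4 → 7). Not NE.
(Aggressive, Shade): Bidder 1 can switch to Shade (5 → 8). Not NE.
(Aggressive, Honest): Bidder 1 can switch to Shade (2 → 3). Not NE.
(The remaining 1 profile has a profitable deviation by the same check.)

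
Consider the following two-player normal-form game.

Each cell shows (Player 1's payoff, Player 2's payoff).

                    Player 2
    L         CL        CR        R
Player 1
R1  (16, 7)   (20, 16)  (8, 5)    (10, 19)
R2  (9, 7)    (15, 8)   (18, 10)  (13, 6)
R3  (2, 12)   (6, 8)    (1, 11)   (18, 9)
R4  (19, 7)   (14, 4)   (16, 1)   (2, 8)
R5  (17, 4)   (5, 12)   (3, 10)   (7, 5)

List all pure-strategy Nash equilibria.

Player 1 against L: payoffs 16, 9, 2, 19, 17 → best response R4.
Player 1 against CL: payoffs 20, 15, 6, 14, 5 → best response R1.
Player 1 against CR: payoffs 8, 18, 1, 16, 3 → best response R2.
Player 1 against R: payoffs 10, 13, 18, 2, 7 → best response R3.
Player 2 against R1: payoffs 7, 16, 5, 19 → best response R.
Player 2 against R2: payoffs 7, 8, 10, 6 → best response CR.
Player 2 against R3: payoffs 12, 8, 11, 9 → best response L.
Player 2 against R4: payoffs 7, 4, 1, 8 → best response R.
Player 2 against R5: payoffs 4, 12, 10, 5 → best response CL.
Mutual best responses: (R2, CR).

Pure NE: (R2, CR)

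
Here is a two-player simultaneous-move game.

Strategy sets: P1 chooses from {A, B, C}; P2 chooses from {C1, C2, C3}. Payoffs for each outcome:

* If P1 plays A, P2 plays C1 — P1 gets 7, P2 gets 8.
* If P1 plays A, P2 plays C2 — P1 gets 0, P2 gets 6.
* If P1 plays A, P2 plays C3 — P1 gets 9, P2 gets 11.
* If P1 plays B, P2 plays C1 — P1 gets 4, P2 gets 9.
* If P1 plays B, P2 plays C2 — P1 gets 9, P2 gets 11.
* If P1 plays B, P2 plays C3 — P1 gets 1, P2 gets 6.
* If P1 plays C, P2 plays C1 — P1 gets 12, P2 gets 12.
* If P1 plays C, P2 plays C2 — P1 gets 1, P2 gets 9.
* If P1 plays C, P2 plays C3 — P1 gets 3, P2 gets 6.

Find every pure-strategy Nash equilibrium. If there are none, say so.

(A, C3) and (B, C2) and (C, C1)

For each player, find the best response to each opponent profile; mutual best responses are the pure NE.
P1 against C1: payoffs 7, 4, 12 → best response C.
P1 against C2: payoffs 0, 9, 1 → best response B.
P1 against C3: payoffs 9, 1, 3 → best response A.
P2 against A: payoffs 8, 6, 11 → best response C3.
P2 against B: payoffs 9, 11, 6 → best response C2.
P2 against C: payoffs 12, 9, 6 → best response C1.
Mutual best responses: (A, C3); (B, C2); (C, C1).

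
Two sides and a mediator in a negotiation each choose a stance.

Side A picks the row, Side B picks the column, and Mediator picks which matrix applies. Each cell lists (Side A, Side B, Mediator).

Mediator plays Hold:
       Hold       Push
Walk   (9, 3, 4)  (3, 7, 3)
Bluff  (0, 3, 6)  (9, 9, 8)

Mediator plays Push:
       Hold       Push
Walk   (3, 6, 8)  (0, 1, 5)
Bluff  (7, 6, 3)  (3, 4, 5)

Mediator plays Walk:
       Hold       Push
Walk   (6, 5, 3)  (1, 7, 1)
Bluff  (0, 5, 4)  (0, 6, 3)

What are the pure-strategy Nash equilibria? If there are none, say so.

Side A against (Hold, Hold): payoffs 9, 0 → best response Walk.
Side A against (Hold, Push): payoffs 3, 7 → best response Bluff.
Side A against (Hold, Walk): payoffs 6, 0 → best response Walk.
Side A against (Push, Hold): payoffs 3, 9 → best response Bluff.
Side A against (Push, Push): payoffs 0, 3 → best response Bluff.
Side A against (Push, Walk): payoffs 1, 0 → best response Walk.
Side B against (Walk, Hold): payoffs 3, 7 → best response Push.
Side B against (Walk, Push): payoffs 6, 1 → best response Hold.
Side B against (Walk, Walk): payoffs 5, 7 → best response Push.
Side B against (Bluff, Hold): payoffs 3, 9 → best response Push.
Side B against (Bluff, Push): payoffs 6, 4 → best response Hold.
Side B against (Bluff, Walk): payoffs 5, 6 → best response Push.
Mediator against (Walk, Hold): payoffs 4, 8, 3 → best response Push.
Mediator against (Walk, Push): payoffs 3, 5, 1 → best response Push.
Mediator against (Bluff, Hold): payoffs 6, 3, 4 → best response Hold.
Mediator against (Bluff, Push): payoffs 8, 5, 3 → best response Hold.
Mutual best responses: (Bluff, Push, Hold).

Pure NE: (Bluff, Push, Hold)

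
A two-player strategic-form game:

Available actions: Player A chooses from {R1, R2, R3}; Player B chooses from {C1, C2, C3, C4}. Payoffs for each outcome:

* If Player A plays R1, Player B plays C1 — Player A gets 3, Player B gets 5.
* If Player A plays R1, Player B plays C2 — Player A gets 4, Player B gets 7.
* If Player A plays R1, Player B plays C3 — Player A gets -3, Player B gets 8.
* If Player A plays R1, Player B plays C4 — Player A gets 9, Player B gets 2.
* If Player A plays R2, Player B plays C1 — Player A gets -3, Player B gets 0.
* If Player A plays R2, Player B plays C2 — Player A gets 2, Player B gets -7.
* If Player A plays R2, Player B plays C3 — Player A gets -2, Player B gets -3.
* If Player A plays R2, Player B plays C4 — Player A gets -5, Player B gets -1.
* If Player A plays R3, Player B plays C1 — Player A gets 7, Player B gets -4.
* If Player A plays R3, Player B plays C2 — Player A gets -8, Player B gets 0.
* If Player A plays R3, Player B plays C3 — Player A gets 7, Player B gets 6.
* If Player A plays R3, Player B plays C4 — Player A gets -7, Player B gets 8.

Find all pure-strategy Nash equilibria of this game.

For each player, find the best response to each opponent profile; mutual best responses are the pure NE.
Player A against C1: payoffs 3, -3, 7 → best response R3.
Player A against C2: payoffs 4, 2, -8 → best response R1.
Player A against C3: payoffs -3, -2, 7 → best response R3.
Player A against C4: payoffs 9, -5, -7 → best response R1.
Player B against R1: payoffs 5, 7, 8, 2 → best response C3.
Player B against R2: payoffs 0, -7, -3, -1 → best response C1.
Player B against R3: payoffs -4, 0, 6, 8 → best response C4.
No profile is a mutual best response for all players.

There is no pure-strategy Nash equilibrium.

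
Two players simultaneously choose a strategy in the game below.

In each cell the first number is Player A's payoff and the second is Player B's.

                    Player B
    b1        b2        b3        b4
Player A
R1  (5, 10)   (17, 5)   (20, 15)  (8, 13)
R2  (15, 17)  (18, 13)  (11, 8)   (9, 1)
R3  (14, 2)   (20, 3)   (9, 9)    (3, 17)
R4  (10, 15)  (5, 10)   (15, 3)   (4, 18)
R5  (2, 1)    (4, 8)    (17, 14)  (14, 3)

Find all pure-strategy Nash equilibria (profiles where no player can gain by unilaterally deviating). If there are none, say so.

Mark each player's best response to every combination of opponents' strategies; a profile where every player is best-responding is a pure Nash equilibrium.
Player A against b1: payoffs 5, 15, 14, 10, 2 → best response R2.
Player A against b2: payoffs 17, 18, 20, 5, 4 → best response R3.
Player A against b3: payoffs 20, 11, 9, 15, 17 → best response R1.
Player A against b4: payoffs 8, 9, 3, 4, 14 → best response R5.
Player B against R1: payoffs 10, 5, 15, 13 → best response b3.
Player B against R2: payoffs 17, 13, 8, 1 → best response b1.
Player B against R3: payoffs 2, 3, 9, 17 → best response b4.
Player B against R4: payoffs 15, 10, 3, 18 → best response b4.
Player B against R5: payoffs 1, 8, 14, 3 → best response b3.
Mutual best responses: (R1, b3); (R2, b1).

The pure Nash equilibria are (R1, b3) and (R2, b1).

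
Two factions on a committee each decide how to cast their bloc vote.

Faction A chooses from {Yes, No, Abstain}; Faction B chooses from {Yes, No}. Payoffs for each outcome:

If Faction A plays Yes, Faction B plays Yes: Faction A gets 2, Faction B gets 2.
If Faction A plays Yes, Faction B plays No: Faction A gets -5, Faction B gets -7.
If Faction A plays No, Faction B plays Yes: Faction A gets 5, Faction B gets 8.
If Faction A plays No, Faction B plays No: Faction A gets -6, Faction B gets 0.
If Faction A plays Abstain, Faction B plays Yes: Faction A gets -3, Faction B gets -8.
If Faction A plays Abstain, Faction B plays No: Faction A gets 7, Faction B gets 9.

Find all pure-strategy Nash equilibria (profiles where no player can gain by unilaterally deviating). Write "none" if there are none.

Pure-strategy Nash equilibria: (No, Yes) and (Abstain, No)

Faction A against Yes: payoffs 2, 5, -3 → best response No.
Faction A against No: payoffs -5, -6, 7 → best response Abstain.
Faction B against Yes: payoffs 2, -7 → best response Yes.
Faction B against No: payoffs 8, 0 → best response Yes.
Faction B against Abstain: payoffs -8, 9 → best response No.
Mutual best responses: (No, Yes); (Abstain, No).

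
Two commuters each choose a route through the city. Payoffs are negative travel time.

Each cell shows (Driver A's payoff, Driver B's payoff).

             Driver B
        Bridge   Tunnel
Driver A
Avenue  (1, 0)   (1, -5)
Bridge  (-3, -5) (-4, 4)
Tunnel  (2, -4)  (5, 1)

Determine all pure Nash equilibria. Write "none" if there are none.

(Tunnel, Tunnel)

Check each profile: it is a Nash equilibrium iff no player can strictly gain by switching unilaterally.
(Avenue, Bridge): Driver A can switch to Tunnel (1 → 2). Not NE.
(Avenue, Tunnel): Driver A can switch to Tunnel (1 → 5). Not NE.
(Bridge, Bridge): Driver A can switch to Avenue (-3 → 1). Not NE.
(Bridge, Tunnel): Driver A can switch to Avenue (-4 → 1). Not NE.
(Tunnel, Bridge): Driver B can switch to Tunnel (-4 → 1). Not NE.
(Tunnel, Tunnel): Driver A gets 5, best alternative 1; Driver B gets 1, best alternative -4. No profitable deviation — NE.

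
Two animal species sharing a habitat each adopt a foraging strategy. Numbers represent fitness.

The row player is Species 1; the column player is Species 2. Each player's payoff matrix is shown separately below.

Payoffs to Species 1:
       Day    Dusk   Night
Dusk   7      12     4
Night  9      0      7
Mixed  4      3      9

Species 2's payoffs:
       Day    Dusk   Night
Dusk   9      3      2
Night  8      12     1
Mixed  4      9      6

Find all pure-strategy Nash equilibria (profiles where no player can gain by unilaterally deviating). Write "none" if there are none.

(Dusk, Day): Species 1 can switch to Night (7 → 9). Not NE.
(Dusk, Dusk): Species 2 can switch to Day (3 → 9). Not NE.
(Dusk, Night): Species 1 can switch to Night (4 → 7). Not NE.
(Night, Day): Species 2 can switch to Dusk (8 → 12). Not NE.
(Night, Dusk): Species 1 can switch to Dusk (0 → 12). Not NE.
(Night, Night): Species 1 can switch to Mixed (7 → 9). Not NE.
(Mixed, Day): Species 1 can switch to Dusk (4 → 7). Not NE.
(Mixed, Dusk): Species 1 can switch to Dusk (3 → 12). Not NE.
(Mixed, Night): Species 2 can switch to Dusk (6 → 9). Not NE.

none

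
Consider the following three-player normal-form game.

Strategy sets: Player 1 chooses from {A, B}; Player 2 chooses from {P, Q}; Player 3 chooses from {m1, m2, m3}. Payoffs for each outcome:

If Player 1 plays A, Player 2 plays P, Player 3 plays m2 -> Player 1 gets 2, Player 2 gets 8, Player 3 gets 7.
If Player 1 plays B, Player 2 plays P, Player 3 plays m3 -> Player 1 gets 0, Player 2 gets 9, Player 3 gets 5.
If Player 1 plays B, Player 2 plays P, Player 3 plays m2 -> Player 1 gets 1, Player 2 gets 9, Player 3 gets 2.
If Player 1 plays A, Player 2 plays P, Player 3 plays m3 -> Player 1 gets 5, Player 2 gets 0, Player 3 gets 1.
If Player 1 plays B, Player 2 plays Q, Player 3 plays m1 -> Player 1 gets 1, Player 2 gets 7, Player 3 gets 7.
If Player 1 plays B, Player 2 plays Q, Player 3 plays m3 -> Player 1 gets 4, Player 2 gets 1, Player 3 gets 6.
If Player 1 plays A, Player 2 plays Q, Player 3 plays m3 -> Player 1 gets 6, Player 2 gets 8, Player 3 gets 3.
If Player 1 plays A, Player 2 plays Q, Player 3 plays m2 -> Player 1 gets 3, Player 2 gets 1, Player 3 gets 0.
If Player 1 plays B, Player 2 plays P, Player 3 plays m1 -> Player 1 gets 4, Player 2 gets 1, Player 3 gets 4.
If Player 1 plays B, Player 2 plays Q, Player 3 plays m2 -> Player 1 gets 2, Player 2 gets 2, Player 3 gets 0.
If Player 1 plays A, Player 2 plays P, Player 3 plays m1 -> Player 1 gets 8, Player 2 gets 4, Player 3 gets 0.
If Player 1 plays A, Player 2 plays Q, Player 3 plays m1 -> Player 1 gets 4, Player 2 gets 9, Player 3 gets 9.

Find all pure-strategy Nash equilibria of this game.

The pure Nash equilibria are (A, P, m2), (A, Q, m1).

(A, P, m1): Player 2 can switch to Q (4 → 9). Not NE.
(A, P, m2): Player 1 gets 2, best alternative 1; Player 2 gets 8, best alternative 1; Player 3 gets 7, best alternative 1. No profitable deviation — NE.
(A, P, m3): Player 2 can switch to Q (0 → 8). Not NE.
(A, Q, m1): Player 1 gets 4, best alternative 1; Player 2 gets 9, best alternative 4; Player 3 gets 9, best alternative 3. No profitable deviation — NE.
(A, Q, m2): Player 2 can switch to P (1 → 8). Not NE.
(A, Q, m3): Player 3 can switch to m1 (3 → 9). Not NE.
(B, P, m1): Player 1 can switch to A (4 → 8). Not NE.
(B, P, m2): Player 1 can switch to A (1 → 2). Not NE.
(B, P, m3): Player 1 can switch to A (0 → 5). Not NE.
(B, Q, m1): Player 1 can switch to A (1 → 4). Not NE.
(B, Q, m2): Player 1 can switch to A (2 → 3). Not NE.
(B, Q, m3): Player 1 can switch to A (4 → 6). Not NE.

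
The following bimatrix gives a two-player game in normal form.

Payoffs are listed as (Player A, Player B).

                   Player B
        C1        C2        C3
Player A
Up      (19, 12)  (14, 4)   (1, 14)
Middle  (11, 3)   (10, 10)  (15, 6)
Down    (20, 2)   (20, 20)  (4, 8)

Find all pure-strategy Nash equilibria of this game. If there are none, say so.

For each player, find the best response to each opponent profile; mutual best responses are the pure NE.
Player A against C1: payoffs 19, 11, 20 → best response Down.
Player A against C2: payoffs 14, 10, 20 → best response Down.
Player A against C3: payoffs 1, 15, 4 → best response Middle.
Player B against Up: payoffs 12, 4, 14 → best response C3.
Player B against Middle: payoffs 3, 10, 6 → best response C2.
Player B against Down: payoffs 2, 20, 8 → best response C2.
Mutual best responses: (Down, C2).

(Down, C2)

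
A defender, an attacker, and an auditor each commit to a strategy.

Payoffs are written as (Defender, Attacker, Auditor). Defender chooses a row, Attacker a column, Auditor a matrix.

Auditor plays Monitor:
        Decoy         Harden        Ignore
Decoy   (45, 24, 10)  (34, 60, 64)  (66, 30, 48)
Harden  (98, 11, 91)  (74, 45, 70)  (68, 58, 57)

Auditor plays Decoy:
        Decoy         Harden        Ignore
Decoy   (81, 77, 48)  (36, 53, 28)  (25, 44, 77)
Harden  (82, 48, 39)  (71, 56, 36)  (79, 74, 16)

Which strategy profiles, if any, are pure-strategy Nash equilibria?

(Decoy, Decoy, Monitor): Defender can switch to Harden (45 → 98). Not NE.
(Decoy, Decoy, Decoy): Defender can switch to Harden (81 → 82). Not NE.
(Decoy, Harden, Monitor): Defender can switch to Harden (34 → 74). Not NE.
(Decoy, Harden, Decoy): Defender can switch to Harden (36 → 71). Not NE.
(Decoy, Ignore, Monitor): Defender can switch to Harden (66 → 68). Not NE.
(Decoy, Ignore, Decoy): Defender can switch to Harden (25 → 79). Not NE.
(Harden, Decoy, Monitor): Attacker can switch to Harden (11 → 45). Not NE.
(Harden, Decoy, Decoy): Attacker can switch to Harden (48 → 56). Not NE.
(Harden, Harden, Monitor): Attacker can switch to Ignore (45 → 58). Not NE.
(Harden, Harden, Decoy): Attacker can switch to Ignore (56 → 74). Not NE.
(Harden, Ignore, Monitor): Defender gets 68, best alternative 66; Attacker gets 58, best alternative 45; Auditor gets 57, best alternative 16. No profitable deviation — NE.
(Harden, Ignore, Decoy): Auditor can switch to Monitor (16 → 57). Not NE.

(Harden, Ignore, Monitor)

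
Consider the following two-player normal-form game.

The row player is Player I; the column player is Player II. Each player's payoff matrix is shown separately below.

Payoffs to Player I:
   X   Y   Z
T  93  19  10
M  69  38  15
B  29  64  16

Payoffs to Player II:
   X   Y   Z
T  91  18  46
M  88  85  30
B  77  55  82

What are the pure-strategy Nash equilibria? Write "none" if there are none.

The pure Nash equilibria are (T, X) and (B, Z).

For each player, find the best response to each opponent profile; mutual best responses are the pure NE.
Player I against X: payoffs 93, 69, 29 → best response T.
Player I against Y: payoffs 19, 38, 64 → best response B.
Player I against Z: payoffs 10, 15, 16 → best response B.
Player II against T: payoffs 91, 18, 46 → best response X.
Player II against M: payoffs 88, 85, 30 → best response X.
Player II against B: payoffs 77, 55, 82 → best response Z.
Mutual best responses: (T, X); (B, Z).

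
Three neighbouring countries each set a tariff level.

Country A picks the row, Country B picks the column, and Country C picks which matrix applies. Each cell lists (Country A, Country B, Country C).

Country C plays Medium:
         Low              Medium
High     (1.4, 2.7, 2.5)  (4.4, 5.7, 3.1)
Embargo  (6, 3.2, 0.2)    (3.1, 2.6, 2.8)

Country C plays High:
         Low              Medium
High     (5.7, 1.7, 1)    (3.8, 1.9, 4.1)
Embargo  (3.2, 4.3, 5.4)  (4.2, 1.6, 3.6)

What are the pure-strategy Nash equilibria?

This game has no pure Nash equilibrium.

(High, Low, Medium): Country A can switch to Embargo (1.4 → 6). Not NE.
(High, Low, High): Country B can switch to Medium (1.7 → 1.9). Not NE.
(High, Medium, Medium): Country C can switch to High (3.1 → 4.1). Not NE.
(High, Medium, High): Country A can switch to Embargo (3.8 → 4.2). Not NE.
(Embargo, Low, Medium): Country C can switch to High (0.2 → 5.4). Not NE.
(Embargo, Low, High): Country A can switch to High (3.2 → 5.7). Not NE.
(Embargo, Medium, Medium): Country A can switch to High (3.1 → 4.4). Not NE.
(Embargo, Medium, High): Country B can switch to Low (1.6 → 4.3). Not NE.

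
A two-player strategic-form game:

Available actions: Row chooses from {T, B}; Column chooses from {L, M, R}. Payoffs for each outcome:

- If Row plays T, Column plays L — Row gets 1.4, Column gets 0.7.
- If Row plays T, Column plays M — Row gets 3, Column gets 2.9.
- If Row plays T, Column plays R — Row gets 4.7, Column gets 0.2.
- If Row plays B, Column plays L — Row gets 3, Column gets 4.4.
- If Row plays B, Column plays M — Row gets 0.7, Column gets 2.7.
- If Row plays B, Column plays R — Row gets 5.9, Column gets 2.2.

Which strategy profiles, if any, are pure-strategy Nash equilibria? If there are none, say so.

Pure-strategy Nash equilibria: (T, M); (B, L)

Mark each player's best response to every combination of opponents' strategies; a profile where every player is best-responding is a pure Nash equilibrium.
Row against L: payoffs 1.4, 3 → best response B.
Row against M: payoffs 3, 0.7 → best response T.
Row against R: payoffs 4.7, 5.9 → best response B.
Column against T: payoffs 0.7, 2.9, 0.2 → best response M.
Column against B: payoffs 4.4, 2.7, 2.2 → best response L.
Mutual best responses: (T, M); (B, L).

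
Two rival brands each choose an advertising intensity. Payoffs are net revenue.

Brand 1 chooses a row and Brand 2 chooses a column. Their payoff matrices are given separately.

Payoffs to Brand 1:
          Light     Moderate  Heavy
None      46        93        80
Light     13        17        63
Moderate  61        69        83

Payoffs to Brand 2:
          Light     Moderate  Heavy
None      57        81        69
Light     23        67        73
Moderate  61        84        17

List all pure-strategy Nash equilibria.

Pure NE: (None, Moderate)

Brand 1 against Light: payoffs 46, 13, 61 → best response Moderate.
Brand 1 against Moderate: payoffs 93, 17, 69 → best response None.
Brand 1 against Heavy: payoffs 80, 63, 83 → best response Moderate.
Brand 2 against None: payoffs 57, 81, 69 → best response Moderate.
Brand 2 against Light: payoffs 23, 67, 73 → best response Heavy.
Brand 2 against Moderate: payoffs 61, 84, 17 → best response Moderate.
Mutual best responses: (None, Moderate).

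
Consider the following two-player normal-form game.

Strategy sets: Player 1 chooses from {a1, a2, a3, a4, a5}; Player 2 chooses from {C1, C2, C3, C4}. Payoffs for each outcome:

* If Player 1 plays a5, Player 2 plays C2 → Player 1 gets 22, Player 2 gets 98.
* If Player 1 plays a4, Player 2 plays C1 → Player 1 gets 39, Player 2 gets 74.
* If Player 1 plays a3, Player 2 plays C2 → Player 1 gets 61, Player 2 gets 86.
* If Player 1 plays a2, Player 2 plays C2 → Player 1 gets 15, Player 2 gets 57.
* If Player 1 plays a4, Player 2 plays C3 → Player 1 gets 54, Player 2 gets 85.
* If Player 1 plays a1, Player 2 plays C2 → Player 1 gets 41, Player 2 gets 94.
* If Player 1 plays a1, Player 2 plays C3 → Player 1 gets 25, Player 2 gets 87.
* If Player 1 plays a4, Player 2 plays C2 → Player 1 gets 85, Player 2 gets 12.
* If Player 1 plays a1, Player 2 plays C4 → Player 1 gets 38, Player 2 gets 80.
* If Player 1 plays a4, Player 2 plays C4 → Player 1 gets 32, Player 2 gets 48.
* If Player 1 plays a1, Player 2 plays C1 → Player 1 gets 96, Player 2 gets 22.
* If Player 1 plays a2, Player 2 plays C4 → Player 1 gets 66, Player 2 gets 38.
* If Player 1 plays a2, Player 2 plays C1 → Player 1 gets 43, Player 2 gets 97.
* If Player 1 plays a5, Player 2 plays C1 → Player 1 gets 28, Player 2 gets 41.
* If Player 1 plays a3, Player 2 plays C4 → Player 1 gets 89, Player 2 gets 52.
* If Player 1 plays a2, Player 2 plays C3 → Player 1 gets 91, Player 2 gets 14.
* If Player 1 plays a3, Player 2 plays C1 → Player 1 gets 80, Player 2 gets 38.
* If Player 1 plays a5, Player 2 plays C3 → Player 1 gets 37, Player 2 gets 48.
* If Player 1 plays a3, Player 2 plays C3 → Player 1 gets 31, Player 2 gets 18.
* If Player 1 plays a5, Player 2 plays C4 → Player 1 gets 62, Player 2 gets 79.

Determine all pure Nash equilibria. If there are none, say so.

Mark each player's best response to every combination of opponents' strategies; a profile where every player is best-responding is a pure Nash equilibrium.
Player 1 against C1: payoffs 96, 43, 80, 39, 28 → best response a1.
Player 1 against C2: payoffs 41, 15, 61, 85, 22 → best response a4.
Player 1 against C3: payoffs 25, 91, 31, 54, 37 → best response a2.
Player 1 against C4: payoffs 38, 66, 89, 32, 62 → best response a3.
Player 2 against a1: payoffs 22, 94, 87, 80 → best response C2.
Player 2 against a2: payoffs 97, 57, 14, 38 → best response C1.
Player 2 against a3: payoffs 38, 86, 18, 52 → best response C2.
Player 2 against a4: payoffs 74, 12, 85, 48 → best response C3.
Player 2 against a5: payoffs 41, 98, 48, 79 → best response C2.
No profile is a mutual best response for all players.

This game has no pure Nash equilibrium.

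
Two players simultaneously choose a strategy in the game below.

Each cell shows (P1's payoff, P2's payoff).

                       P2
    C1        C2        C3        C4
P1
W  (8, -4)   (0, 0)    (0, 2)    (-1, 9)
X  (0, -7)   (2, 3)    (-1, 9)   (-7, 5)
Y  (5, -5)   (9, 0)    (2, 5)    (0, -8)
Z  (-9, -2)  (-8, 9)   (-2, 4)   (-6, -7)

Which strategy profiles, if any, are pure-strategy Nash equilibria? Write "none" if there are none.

Check each profile: it is a Nash equilibrium iff no player can strictly gain by switching unilaterally.
(W, C1): P2 can switch to C2 (-4 → 0). Not NE.
(W, C2): P1 can switch to X (0 → 2). Not NE.
(W, C3): P1 can switch to Y (0 → 2). Not NE.
(W, C4): P1 can switch to Y (-1 → 0). Not NE.
(X, C1): P1 can switch to W (0 → 8). Not NE.
(X, C2): P1 can switch to Y (2 → 9). Not NE.
(X, C3): P1 can switch to W (-1 → 0). Not NE.
(X, C4): P1 can switch to W (-7 → -1). Not NE.
(Y, C3): P1 gets 2, best alternative 0; P2 gets 5, best alternative 0. No profitable deviation — NE.
(The remaining 7 profiles each have a profitable deviation by the same check.)

Pure NE: (Y, C3)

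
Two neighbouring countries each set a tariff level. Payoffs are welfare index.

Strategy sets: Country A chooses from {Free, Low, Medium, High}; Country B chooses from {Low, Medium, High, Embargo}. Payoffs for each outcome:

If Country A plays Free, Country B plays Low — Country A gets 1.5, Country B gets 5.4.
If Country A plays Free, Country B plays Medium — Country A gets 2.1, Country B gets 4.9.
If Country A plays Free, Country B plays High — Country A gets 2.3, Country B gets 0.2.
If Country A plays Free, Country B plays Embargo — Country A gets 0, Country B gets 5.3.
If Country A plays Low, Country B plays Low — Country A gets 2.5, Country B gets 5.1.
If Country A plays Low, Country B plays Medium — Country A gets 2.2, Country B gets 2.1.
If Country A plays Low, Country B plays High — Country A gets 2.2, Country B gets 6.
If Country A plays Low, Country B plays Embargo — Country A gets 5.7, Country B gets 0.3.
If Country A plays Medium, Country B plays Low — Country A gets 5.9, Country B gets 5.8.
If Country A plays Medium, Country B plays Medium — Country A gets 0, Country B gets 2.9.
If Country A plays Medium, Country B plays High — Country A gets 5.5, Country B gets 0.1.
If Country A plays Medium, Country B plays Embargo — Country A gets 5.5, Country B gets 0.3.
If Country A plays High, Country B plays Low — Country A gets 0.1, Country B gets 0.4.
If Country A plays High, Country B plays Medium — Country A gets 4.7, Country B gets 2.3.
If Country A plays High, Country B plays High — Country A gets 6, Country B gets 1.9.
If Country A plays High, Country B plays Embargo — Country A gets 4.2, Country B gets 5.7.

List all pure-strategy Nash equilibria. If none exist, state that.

For each strategy profile, look for a profitable unilateral deviation.
(Free, Low): Country A can switch to Low (1.5 → 2.5). Not NE.
(Free, Medium): Country A can switch to Low (2.1 → 2.2). Not NE.
(Free, High): Country A can switch to Medium (2.3 → 5.5). Not NE.
(Free, Embargo): Country A can switch to Low (0 → 5.7). Not NE.
(Low, Low): Country A can switch to Medium (2.5 → 5.9). Not NE.
(Low, Medium): Country A can switch to High (2.2 → 4.7). Not NE.
(Medium, Low): Country A gets 5.9, best alternative 2.5; Country B gets 5.8, best alternative 2.9. No profitable deviation — NE.
(The remaining 9 profiles each have a profitable deviation by the same check.)

(Medium, Low)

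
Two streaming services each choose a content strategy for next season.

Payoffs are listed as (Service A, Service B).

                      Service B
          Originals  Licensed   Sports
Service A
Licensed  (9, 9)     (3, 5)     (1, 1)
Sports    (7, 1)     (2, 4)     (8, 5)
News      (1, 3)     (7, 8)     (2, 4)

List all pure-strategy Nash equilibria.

For each strategy profile, look for a profitable unilateral deviation.
(Licensed, Originals): Service A gets 9, best alternative 7; Service B gets 9, best alternative 5. No profitable deviation — NE.
(Licensed, Licensed): Service A can switch to News (3 → 7). Not NE.
(Licensed, Sports): Service A can switch to Sports (1 → 8). Not NE.
(Sports, Originals): Service A can switch to Licensed (7 → 9). Not NE.
(Sports, Licensed): Service A can switch to Licensed (2 → 3). Not NE.
(Sports, Sports): Service A gets 8, best alternative 2; Service B gets 5, best alternative 4. No profitable deviation — NE.
(News, Originals): Service A can switch to Licensed (1 → 9). Not NE.
(News, Licensed): Service A gets 7, best alternative 3; Service B gets 8, best alternative 4. No profitable deviation — NE.
(News, Sports): Service A can switch to Sports (2 → 8). Not NE.

(Licensed, Originals); (Sports, Sports); (News, Licensed)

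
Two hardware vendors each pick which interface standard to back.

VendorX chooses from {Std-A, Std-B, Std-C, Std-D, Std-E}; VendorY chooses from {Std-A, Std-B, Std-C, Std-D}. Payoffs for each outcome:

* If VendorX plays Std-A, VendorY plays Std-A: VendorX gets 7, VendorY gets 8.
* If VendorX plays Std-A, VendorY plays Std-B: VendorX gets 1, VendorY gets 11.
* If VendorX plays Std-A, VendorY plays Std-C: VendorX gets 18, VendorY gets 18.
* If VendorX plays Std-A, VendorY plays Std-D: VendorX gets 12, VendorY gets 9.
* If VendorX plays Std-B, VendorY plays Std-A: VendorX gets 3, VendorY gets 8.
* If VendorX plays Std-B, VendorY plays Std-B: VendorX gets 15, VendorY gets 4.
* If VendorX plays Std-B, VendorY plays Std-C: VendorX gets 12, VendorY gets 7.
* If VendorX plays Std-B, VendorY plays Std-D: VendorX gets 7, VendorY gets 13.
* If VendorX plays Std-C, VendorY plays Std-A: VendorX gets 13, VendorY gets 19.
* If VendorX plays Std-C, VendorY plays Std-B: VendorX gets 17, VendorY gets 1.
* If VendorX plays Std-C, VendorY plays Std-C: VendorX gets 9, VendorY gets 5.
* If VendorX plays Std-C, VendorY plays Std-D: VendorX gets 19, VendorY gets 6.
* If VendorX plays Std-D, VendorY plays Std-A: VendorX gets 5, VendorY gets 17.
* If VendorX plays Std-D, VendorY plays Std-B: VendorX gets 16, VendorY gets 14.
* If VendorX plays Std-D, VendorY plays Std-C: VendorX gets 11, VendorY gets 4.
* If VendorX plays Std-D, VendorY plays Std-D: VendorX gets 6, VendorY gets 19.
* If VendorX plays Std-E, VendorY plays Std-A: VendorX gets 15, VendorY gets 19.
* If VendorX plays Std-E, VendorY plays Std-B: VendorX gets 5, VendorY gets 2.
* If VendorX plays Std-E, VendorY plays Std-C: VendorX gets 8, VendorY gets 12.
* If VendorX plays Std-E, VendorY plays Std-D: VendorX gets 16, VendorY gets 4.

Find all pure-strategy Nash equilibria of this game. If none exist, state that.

VendorX against Std-A: payoffs 7, 3, 13, 5, 15 → best response Std-E.
VendorX against Std-B: payoffs 1, 15, 17, 16, 5 → best response Std-C.
VendorX against Std-C: payoffs 18, 12, 9, 11, 8 → best response Std-A.
VendorX against Std-D: payoffs 12, 7, 19, 6, 16 → best response Std-C.
VendorY against Std-A: payoffs 8, 11, 18, 9 → best response Std-C.
VendorY against Std-B: payoffs 8, 4, 7, 13 → best response Std-D.
VendorY against Std-C: payoffs 19, 1, 5, 6 → best response Std-A.
VendorY against Std-D: payoffs 17, 14, 4, 19 → best response Std-D.
VendorY against Std-E: payoffs 19, 2, 12, 4 → best response Std-A.
Mutual best responses: (Std-A, Std-C); (Std-E, Std-A).

The pure Nash equilibria are (Std-A, Std-C); (Std-E, Std-A).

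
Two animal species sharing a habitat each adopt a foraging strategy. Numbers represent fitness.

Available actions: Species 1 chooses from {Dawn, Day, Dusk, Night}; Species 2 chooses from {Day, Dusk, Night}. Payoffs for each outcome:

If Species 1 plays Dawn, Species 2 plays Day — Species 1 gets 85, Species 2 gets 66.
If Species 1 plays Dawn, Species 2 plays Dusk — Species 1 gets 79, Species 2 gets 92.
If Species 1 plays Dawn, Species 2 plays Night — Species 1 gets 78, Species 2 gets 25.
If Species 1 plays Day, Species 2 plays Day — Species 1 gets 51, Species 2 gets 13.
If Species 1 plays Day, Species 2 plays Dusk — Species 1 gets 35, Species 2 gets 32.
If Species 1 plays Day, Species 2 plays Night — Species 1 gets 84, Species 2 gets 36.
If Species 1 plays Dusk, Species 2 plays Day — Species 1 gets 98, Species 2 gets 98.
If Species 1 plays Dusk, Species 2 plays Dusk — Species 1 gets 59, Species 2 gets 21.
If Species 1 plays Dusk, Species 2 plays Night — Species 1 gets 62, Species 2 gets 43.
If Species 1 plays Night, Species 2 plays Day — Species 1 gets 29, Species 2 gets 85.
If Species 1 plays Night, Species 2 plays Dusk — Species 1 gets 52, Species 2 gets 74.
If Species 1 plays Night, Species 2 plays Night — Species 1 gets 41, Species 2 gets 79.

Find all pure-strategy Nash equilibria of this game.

The pure Nash equilibria are (Dawn, Dusk) and (Day, Night) and (Dusk, Day).

For each strategy profile, look for a profitable unilateral deviation.
(Dawn, Day): Species 1 can switch to Dusk (85 → 98). Not NE.
(Dawn, Dusk): Species 1 gets 79, best alternative 59; Species 2 gets 92, best alternative 66. No profitable deviation — NE.
(Dawn, Night): Species 1 can switch to Day (78 → 84). Not NE.
(Day, Day): Species 1 can switch to Dawn (51 → 85). Not NE.
(Day, Dusk): Species 1 can switch to Dawn (35 → 79). Not NE.
(Day, Night): Species 1 gets 84, best alternative 78; Species 2 gets 36, best alternative 32. No profitable deviation — NE.
(Dusk, Day): Species 1 gets 98, best alternative 85; Species 2 gets 98, best alternative 43. No profitable deviation — NE.
(Dusk, Dusk): Species 1 can switch to Dawn (59 → 79). Not NE.
(Dusk, Night): Species 1 can switch to Dawn (62 → 78). Not NE.
(Night, Day): Species 1 can switch to Dawn (29 → 85). Not NE.
(Night, Dusk): Species 1 can switch to Dawn (52 → 79). Not NE.
(The remaining 1 profile has a profitable deviation by the same check.)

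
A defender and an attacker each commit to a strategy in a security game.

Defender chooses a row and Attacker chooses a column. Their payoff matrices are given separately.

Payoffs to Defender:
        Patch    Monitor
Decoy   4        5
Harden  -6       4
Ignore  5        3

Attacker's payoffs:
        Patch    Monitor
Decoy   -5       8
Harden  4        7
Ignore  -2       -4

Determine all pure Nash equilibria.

(Decoy, Patch): Defender can switch to Ignore (4 → 5). Not NE.
(Decoy, Monitor): Defender gets 5, best alternative 4; Attacker gets 8, best alternative -5. No profitable deviation — NE.
(Harden, Patch): Defender can switch to Decoy (-6 → 4). Not NE.
(Harden, Monitor): Defender can switch to Decoy (4 → 5). Not NE.
(Ignore, Patch): Defender gets 5, best alternative 4; Attacker gets -2, best alternative -4. No profitable deviation — NE.
(Ignore, Monitor): Defender can switch to Decoy (3 → 5). Not NE.

The pure Nash equilibria are (Decoy, Monitor), (Ignore, Patch).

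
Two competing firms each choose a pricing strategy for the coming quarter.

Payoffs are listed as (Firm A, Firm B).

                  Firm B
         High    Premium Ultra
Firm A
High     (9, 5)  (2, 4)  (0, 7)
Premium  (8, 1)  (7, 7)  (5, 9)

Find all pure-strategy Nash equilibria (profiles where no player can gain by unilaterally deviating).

(High, High): Firm B can switch to Ultra (5 → 7). Not NE.
(High, Premium): Firm A can switch to Premium (2 → 7). Not NE.
(High, Ultra): Firm A can switch to Premium (0 → 5). Not NE.
(Premium, High): Firm A can switch to High (8 → 9). Not NE.
(Premium, Premium): Firm B can switch to Ultra (7 → 9). Not NE.
(Premium, Ultra): Firm A gets 5, best alternative 0; Firm B gets 9, best alternative 7. No profitable deviation — NE.

(Premium, Ultra)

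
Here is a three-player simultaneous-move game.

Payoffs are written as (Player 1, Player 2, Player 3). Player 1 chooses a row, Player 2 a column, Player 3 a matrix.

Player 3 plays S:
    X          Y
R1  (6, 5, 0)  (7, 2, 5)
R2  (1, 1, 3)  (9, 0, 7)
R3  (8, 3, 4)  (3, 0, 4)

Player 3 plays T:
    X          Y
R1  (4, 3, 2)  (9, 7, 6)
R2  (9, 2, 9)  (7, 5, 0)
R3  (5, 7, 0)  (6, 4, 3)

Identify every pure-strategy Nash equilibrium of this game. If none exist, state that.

Pure-strategy Nash equilibria: (R1, Y, T), (R3, X, S)

For each strategy profile, look for a profitable unilateral deviation.
(R1, X, S): Player 1 can switch to R3 (6 → 8). Not NE.
(R1, X, T): Player 1 can switch to R2 (4 → 9). Not NE.
(R1, Y, S): Player 1 can switch to R2 (7 → 9). Not NE.
(R1, Y, T): Player 1 gets 9, best alternative 7; Player 2 gets 7, best alternative 3; Player 3 gets 6, best alternative 5. No profitable deviation — NE.
(R2, X, S): Player 1 can switch to R1 (1 → 6). Not NE.
(R2, X, T): Player 2 can switch to Y (2 → 5). Not NE.
(R2, Y, S): Player 2 can switch to X (0 → 1). Not NE.
(R2, Y, T): Player 1 can switch to R1 (7 → 9). Not NE.
(R3, X, S): Player 1 gets 8, best alternative 6; Player 2 gets 3, best alternative 0; Player 3 gets 4, best alternative 0. No profitable deviation — NE.
(R3, X, T): Player 1 can switch to R2 (5 → 9). Not NE.
(The remaining 2 profiles each have a profitable deviation by the same check.)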